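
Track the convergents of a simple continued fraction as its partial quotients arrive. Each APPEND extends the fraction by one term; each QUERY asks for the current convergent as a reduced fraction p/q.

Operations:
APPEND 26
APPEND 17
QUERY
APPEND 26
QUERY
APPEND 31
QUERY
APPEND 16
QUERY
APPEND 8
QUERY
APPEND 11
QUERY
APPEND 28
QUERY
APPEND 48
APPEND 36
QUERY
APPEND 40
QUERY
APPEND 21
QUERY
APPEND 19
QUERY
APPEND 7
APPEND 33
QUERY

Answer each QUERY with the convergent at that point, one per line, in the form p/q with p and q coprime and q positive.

APPEND 26: p_0 = 26·1 + 0 = 26, q_0 = 26·0 + 1 = 1 → 26/1
APPEND 17: p_1 = 17·26 + 1 = 443, q_1 = 17·1 + 0 = 17 → 443/17
APPEND 26: p_2 = 26·443 + 26 = 11544, q_2 = 26·17 + 1 = 443 → 11544/443
APPEND 31: p_3 = 31·11544 + 443 = 358307, q_3 = 31·443 + 17 = 13750 → 358307/13750
APPEND 16: p_4 = 16·358307 + 11544 = 5744456, q_4 = 16·13750 + 443 = 220443 → 5744456/220443
APPEND 8: p_5 = 8·5744456 + 358307 = 46313955, q_5 = 8·220443 + 13750 = 1777294 → 46313955/1777294
APPEND 11: p_6 = 11·46313955 + 5744456 = 515197961, q_6 = 11·1777294 + 220443 = 19770677 → 515197961/19770677
APPEND 28: p_7 = 28·515197961 + 46313955 = 14471856863, q_7 = 28·19770677 + 1777294 = 555356250 → 14471856863/555356250
APPEND 48: p_8 = 48·14471856863 + 515197961 = 695164327385, q_8 = 48·555356250 + 19770677 = 26676870677 → 695164327385/26676870677
APPEND 36: p_9 = 36·695164327385 + 14471856863 = 25040387642723, q_9 = 36·26676870677 + 555356250 = 960922700622 → 25040387642723/960922700622
APPEND 40: p_10 = 40·25040387642723 + 695164327385 = 1002310670036305, q_10 = 40·960922700622 + 26676870677 = 38463584895557 → 1002310670036305/38463584895557
APPEND 21: p_11 = 21·1002310670036305 + 25040387642723 = 21073564458405128, q_11 = 21·38463584895557 + 960922700622 = 808696205507319 → 21073564458405128/808696205507319
APPEND 19: p_12 = 19·21073564458405128 + 1002310670036305 = 401400035379733737, q_12 = 19·808696205507319 + 38463584895557 = 15403691489534618 → 401400035379733737/15403691489534618
APPEND 7: p_13 = 7·401400035379733737 + 21073564458405128 = 2830873812116541287, q_13 = 7·15403691489534618 + 808696205507319 = 108634536632249645 → 2830873812116541287/108634536632249645
APPEND 33: p_14 = 33·2830873812116541287 + 401400035379733737 = 93820235835225596208, q_14 = 33·108634536632249645 + 15403691489534618 = 3600343400353772903 → 93820235835225596208/3600343400353772903

443/17
11544/443
358307/13750
5744456/220443
46313955/1777294
515197961/19770677
14471856863/555356250
25040387642723/960922700622
1002310670036305/38463584895557
21073564458405128/808696205507319
401400035379733737/15403691489534618
93820235835225596208/3600343400353772903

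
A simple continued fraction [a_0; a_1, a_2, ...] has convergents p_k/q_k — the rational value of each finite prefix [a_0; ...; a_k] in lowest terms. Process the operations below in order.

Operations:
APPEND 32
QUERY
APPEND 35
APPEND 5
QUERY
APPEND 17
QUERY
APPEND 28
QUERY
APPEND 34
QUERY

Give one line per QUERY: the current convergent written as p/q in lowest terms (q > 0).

32/1
5637/176
96950/3027
2720237/84932
92585008/2890715

APPEND 32: p_0 = 32·1 + 0 = 32, q_0 = 32·0 + 1 = 1 → 32/1
APPEND 35: p_1 = 35·32 + 1 = 1121, q_1 = 35·1 + 0 = 35 → 1121/35
APPEND 5: p_2 = 5·1121 + 32 = 5637, q_2 = 5·35 + 1 = 176 → 5637/176
APPEND 17: p_3 = 17·5637 + 1121 = 96950, q_3 = 17·176 + 35 = 3027 → 96950/3027
APPEND 28: p_4 = 28·96950 + 5637 = 2720237, q_4 = 28·3027 + 176 = 84932 → 2720237/84932
APPEND 34: p_5 = 34·2720237 + 96950 = 92585008, q_5 = 34·84932 + 3027 = 2890715 → 92585008/2890715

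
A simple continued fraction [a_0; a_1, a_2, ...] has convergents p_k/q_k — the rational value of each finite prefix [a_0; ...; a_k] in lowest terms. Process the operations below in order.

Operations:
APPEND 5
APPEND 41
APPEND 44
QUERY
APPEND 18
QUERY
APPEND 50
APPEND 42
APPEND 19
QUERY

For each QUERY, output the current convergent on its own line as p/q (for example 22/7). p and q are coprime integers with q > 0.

9069/1805
163448/32531
6540099243/1301673734

APPEND 5: p_0 = 5·1 + 0 = 5, q_0 = 5·0 + 1 = 1 → 5/1
APPEND 41: p_1 = 41·5 + 1 = 206, q_1 = 41·1 + 0 = 41 → 206/41
APPEND 44: p_2 = 44·206 + 5 = 9069, q_2 = 44·41 + 1 = 1805 → 9069/1805
APPEND 18: p_3 = 18·9069 + 206 = 163448, q_3 = 18·1805 + 41 = 32531 → 163448/32531
APPEND 50: p_4 = 50·163448 + 9069 = 8181469, q_4 = 50·32531 + 1805 = 1628355 → 8181469/1628355
APPEND 42: p_5 = 42·8181469 + 163448 = 343785146, q_5 = 42·1628355 + 32531 = 68423441 → 343785146/68423441
APPEND 19: p_6 = 19·343785146 + 8181469 = 6540099243, q_6 = 19·68423441 + 1628355 = 1301673734 → 6540099243/1301673734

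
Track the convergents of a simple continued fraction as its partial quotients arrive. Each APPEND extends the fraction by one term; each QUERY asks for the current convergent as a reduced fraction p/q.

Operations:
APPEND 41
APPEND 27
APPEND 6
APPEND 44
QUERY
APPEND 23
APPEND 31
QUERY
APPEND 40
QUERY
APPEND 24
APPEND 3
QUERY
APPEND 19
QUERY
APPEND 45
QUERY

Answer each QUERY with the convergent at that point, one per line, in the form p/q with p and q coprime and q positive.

295424/7199
211140095/5145139
8452405241/205971300
617659002878/15051340317
11938589920561/290923922362
537854205428123/13106627846607

APPEND 41: p_0 = 41·1 + 0 = 41, q_0 = 41·0 + 1 = 1 → 41/1
APPEND 27: p_1 = 27·41 + 1 = 1108, q_1 = 27·1 + 0 = 27 → 1108/27
APPEND 6: p_2 = 6·1108 + 41 = 6689, q_2 = 6·27 + 1 = 163 → 6689/163
APPEND 44: p_3 = 44·6689 + 1108 = 295424, q_3 = 44·163 + 27 = 7199 → 295424/7199
APPEND 23: p_4 = 23·295424 + 6689 = 6801441, q_4 = 23·7199 + 163 = 165740 → 6801441/165740
APPEND 31: p_5 = 31·6801441 + 295424 = 211140095, q_5 = 31·165740 + 7199 = 5145139 → 211140095/5145139
APPEND 40: p_6 = 40·211140095 + 6801441 = 8452405241, q_6 = 40·5145139 + 165740 = 205971300 → 8452405241/205971300
APPEND 24: p_7 = 24·8452405241 + 211140095 = 203068865879, q_7 = 24·205971300 + 5145139 = 4948456339 → 203068865879/4948456339
APPEND 3: p_8 = 3·203068865879 + 8452405241 = 617659002878, q_8 = 3·4948456339 + 205971300 = 15051340317 → 617659002878/15051340317
APPEND 19: p_9 = 19·617659002878 + 203068865879 = 11938589920561, q_9 = 19·15051340317 + 4948456339 = 290923922362 → 11938589920561/290923922362
APPEND 45: p_10 = 45·11938589920561 + 617659002878 = 537854205428123, q_10 = 45·290923922362 + 15051340317 = 13106627846607 → 537854205428123/13106627846607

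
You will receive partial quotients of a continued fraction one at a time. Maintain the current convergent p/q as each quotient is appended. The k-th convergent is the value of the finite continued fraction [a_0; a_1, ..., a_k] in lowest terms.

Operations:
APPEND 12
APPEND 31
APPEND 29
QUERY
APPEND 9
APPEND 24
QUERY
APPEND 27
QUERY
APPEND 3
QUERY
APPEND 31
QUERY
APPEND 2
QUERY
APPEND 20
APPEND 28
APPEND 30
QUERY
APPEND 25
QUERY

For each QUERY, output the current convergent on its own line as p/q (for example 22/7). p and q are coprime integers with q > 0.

10829/900
2358845/196044
63786649/5301319
193718792/16100001
6069069201/504401350
12331857194/1024902701
212895880916941/17693812047200
5329485128746987/442934394833061

APPEND 12: p_0 = 12·1 + 0 = 12, q_0 = 12·0 + 1 = 1 → 12/1
APPEND 31: p_1 = 31·12 + 1 = 373, q_1 = 31·1 + 0 = 31 → 373/31
APPEND 29: p_2 = 29·373 + 12 = 10829, q_2 = 29·31 + 1 = 900 → 10829/900
APPEND 9: p_3 = 9·10829 + 373 = 97834, q_3 = 9·900 + 31 = 8131 → 97834/8131
APPEND 24: p_4 = 24·97834 + 10829 = 2358845, q_4 = 24·8131 + 900 = 196044 → 2358845/196044
APPEND 27: p_5 = 27·2358845 + 97834 = 63786649, q_5 = 27·196044 + 8131 = 5301319 → 63786649/5301319
APPEND 3: p_6 = 3·63786649 + 2358845 = 193718792, q_6 = 3·5301319 + 196044 = 16100001 → 193718792/16100001
APPEND 31: p_7 = 31·193718792 + 63786649 = 6069069201, q_7 = 31·16100001 + 5301319 = 504401350 → 6069069201/504401350
APPEND 2: p_8 = 2·6069069201 + 193718792 = 12331857194, q_8 = 2·504401350 + 16100001 = 1024902701 → 12331857194/1024902701
APPEND 20: p_9 = 20·12331857194 + 6069069201 = 252706213081, q_9 = 20·1024902701 + 504401350 = 21002455370 → 252706213081/21002455370
APPEND 28: p_10 = 28·252706213081 + 12331857194 = 7088105823462, q_10 = 28·21002455370 + 1024902701 = 589093653061 → 7088105823462/589093653061
APPEND 30: p_11 = 30·7088105823462 + 252706213081 = 212895880916941, q_11 = 30·589093653061 + 21002455370 = 17693812047200 → 212895880916941/17693812047200
APPEND 25: p_12 = 25·212895880916941 + 7088105823462 = 5329485128746987, q_12 = 25·17693812047200 + 589093653061 = 442934394833061 → 5329485128746987/442934394833061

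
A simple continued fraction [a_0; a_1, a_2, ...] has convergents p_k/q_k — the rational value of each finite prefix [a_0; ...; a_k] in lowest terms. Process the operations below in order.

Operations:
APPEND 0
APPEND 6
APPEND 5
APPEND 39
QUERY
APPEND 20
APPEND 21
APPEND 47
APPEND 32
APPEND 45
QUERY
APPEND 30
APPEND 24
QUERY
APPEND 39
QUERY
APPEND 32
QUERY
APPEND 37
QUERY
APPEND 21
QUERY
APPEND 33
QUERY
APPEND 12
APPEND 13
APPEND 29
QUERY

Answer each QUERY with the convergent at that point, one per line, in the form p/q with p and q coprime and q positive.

APPEND 0: p_0 = 0·1 + 0 = 0, q_0 = 0·0 + 1 = 1 → 0/1
APPEND 6: p_1 = 6·0 + 1 = 1, q_1 = 6·1 + 0 = 6 → 1/6
APPEND 5: p_2 = 5·1 + 0 = 5, q_2 = 5·6 + 1 = 31 → 5/31
APPEND 39: p_3 = 39·5 + 1 = 196, q_3 = 39·31 + 6 = 1215 → 196/1215
APPEND 20: p_4 = 20·196 + 5 = 3925, q_4 = 20·1215 + 31 = 24331 → 3925/24331
APPEND 21: p_5 = 21·3925 + 196 = 82621, q_5 = 21·24331 + 1215 = 512166 → 82621/512166
APPEND 47: p_6 = 47·82621 + 3925 = 3887112, q_6 = 47·512166 + 24331 = 24096133 → 3887112/24096133
APPEND 32: p_7 = 32·3887112 + 82621 = 124470205, q_7 = 32·24096133 + 512166 = 771588422 → 124470205/771588422
APPEND 45: p_8 = 45·124470205 + 3887112 = 5605046337, q_8 = 45·771588422 + 24096133 = 34745575123 → 5605046337/34745575123
APPEND 30: p_9 = 30·5605046337 + 124470205 = 168275860315, q_9 = 30·34745575123 + 771588422 = 1043138842112 → 168275860315/1043138842112
APPEND 24: p_10 = 24·168275860315 + 5605046337 = 4044225693897, q_10 = 24·1043138842112 + 34745575123 = 25070077785811 → 4044225693897/25070077785811
APPEND 39: p_11 = 39·4044225693897 + 168275860315 = 157893077922298, q_11 = 39·25070077785811 + 1043138842112 = 978776172488741 → 157893077922298/978776172488741
APPEND 32: p_12 = 32·157893077922298 + 4044225693897 = 5056622719207433, q_12 = 32·978776172488741 + 25070077785811 = 31345907597425523 → 5056622719207433/31345907597425523
APPEND 37: p_13 = 37·5056622719207433 + 157893077922298 = 187252933688597319, q_13 = 37·31345907597425523 + 978776172488741 = 1160777357277233092 → 187252933688597319/1160777357277233092
APPEND 21: p_14 = 21·187252933688597319 + 5056622719207433 = 3937368230179751132, q_14 = 21·1160777357277233092 + 31345907597425523 = 24407670410419320455 → 3937368230179751132/24407670410419320455
APPEND 33: p_15 = 33·3937368230179751132 + 187252933688597319 = 130120404529620384675, q_15 = 33·24407670410419320455 + 1160777357277233092 = 806613900901114808107 → 130120404529620384675/806613900901114808107
APPEND 12: p_16 = 12·130120404529620384675 + 3937368230179751132 = 1565382222585624367232, q_16 = 12·806613900901114808107 + 24407670410419320455 = 9703774481223797017739 → 1565382222585624367232/9703774481223797017739
APPEND 13: p_17 = 13·1565382222585624367232 + 130120404529620384675 = 20480089298142737158691, q_17 = 13·9703774481223797017739 + 806613900901114808107 = 126955682156810476038714 → 20480089298142737158691/126955682156810476038714
APPEND 29: p_18 = 29·20480089298142737158691 + 1565382222585624367232 = 595487971868725001969271, q_18 = 29·126955682156810476038714 + 9703774481223797017739 = 3691418557028727602140445 → 595487971868725001969271/3691418557028727602140445

196/1215
5605046337/34745575123
4044225693897/25070077785811
157893077922298/978776172488741
5056622719207433/31345907597425523
187252933688597319/1160777357277233092
3937368230179751132/24407670410419320455
130120404529620384675/806613900901114808107
595487971868725001969271/3691418557028727602140445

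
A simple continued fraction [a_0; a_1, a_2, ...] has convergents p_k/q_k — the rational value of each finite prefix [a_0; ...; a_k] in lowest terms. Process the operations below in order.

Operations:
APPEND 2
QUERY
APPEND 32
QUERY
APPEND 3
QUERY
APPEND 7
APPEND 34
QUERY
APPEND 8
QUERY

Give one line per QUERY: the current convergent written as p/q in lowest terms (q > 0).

2/1
65/32
197/97
49293/24271
395788/194879

APPEND 2: p_0 = 2·1 + 0 = 2, q_0 = 2·0 + 1 = 1 → 2/1
APPEND 32: p_1 = 32·2 + 1 = 65, q_1 = 32·1 + 0 = 32 → 65/32
APPEND 3: p_2 = 3·65 + 2 = 197, q_2 = 3·32 + 1 = 97 → 197/97
APPEND 7: p_3 = 7·197 + 65 = 1444, q_3 = 7·97 + 32 = 711 → 1444/711
APPEND 34: p_4 = 34·1444 + 197 = 49293, q_4 = 34·711 + 97 = 24271 → 49293/24271
APPEND 8: p_5 = 8·49293 + 1444 = 395788, q_5 = 8·24271 + 711 = 194879 → 395788/194879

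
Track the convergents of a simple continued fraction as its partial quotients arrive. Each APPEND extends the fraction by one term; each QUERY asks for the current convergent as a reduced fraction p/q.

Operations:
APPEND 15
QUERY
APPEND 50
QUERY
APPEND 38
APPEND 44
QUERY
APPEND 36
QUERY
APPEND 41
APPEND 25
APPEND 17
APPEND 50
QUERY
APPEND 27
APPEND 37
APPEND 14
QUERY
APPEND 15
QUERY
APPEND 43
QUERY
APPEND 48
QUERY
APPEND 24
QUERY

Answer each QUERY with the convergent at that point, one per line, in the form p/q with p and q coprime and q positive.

APPEND 15: p_0 = 15·1 + 0 = 15, q_0 = 15·0 + 1 = 1 → 15/1
APPEND 50: p_1 = 50·15 + 1 = 751, q_1 = 50·1 + 0 = 50 → 751/50
APPEND 38: p_2 = 38·751 + 15 = 28553, q_2 = 38·50 + 1 = 1901 → 28553/1901
APPEND 44: p_3 = 44·28553 + 751 = 1257083, q_3 = 44·1901 + 50 = 83694 → 1257083/83694
APPEND 36: p_4 = 36·1257083 + 28553 = 45283541, q_4 = 36·83694 + 1901 = 3014885 → 45283541/3014885
APPEND 41: p_5 = 41·45283541 + 1257083 = 1857882264, q_5 = 41·3014885 + 83694 = 123693979 → 1857882264/123693979
APPEND 25: p_6 = 25·1857882264 + 45283541 = 46492340141, q_6 = 25·123693979 + 3014885 = 3095364360 → 46492340141/3095364360
APPEND 17: p_7 = 17·46492340141 + 1857882264 = 792227664661, q_7 = 17·3095364360 + 123693979 = 52744888099 → 792227664661/52744888099
APPEND 50: p_8 = 50·792227664661 + 46492340141 = 39657875573191, q_8 = 50·52744888099 + 3095364360 = 2640339769310 → 39657875573191/2640339769310
APPEND 27: p_9 = 27·39657875573191 + 792227664661 = 1071554868140818, q_9 = 27·2640339769310 + 52744888099 = 71341918659469 → 1071554868140818/71341918659469
APPEND 37: p_10 = 37·1071554868140818 + 39657875573191 = 39687187996783457, q_10 = 37·71341918659469 + 2640339769310 = 2642291330169663 → 39687187996783457/2642291330169663
APPEND 14: p_11 = 14·39687187996783457 + 1071554868140818 = 556692186823109216, q_11 = 14·2642291330169663 + 71341918659469 = 37063420541034751 → 556692186823109216/37063420541034751
APPEND 15: p_12 = 15·556692186823109216 + 39687187996783457 = 8390069990343421697, q_12 = 15·37063420541034751 + 2642291330169663 = 558593599445690928 → 8390069990343421697/558593599445690928
APPEND 43: p_13 = 43·8390069990343421697 + 556692186823109216 = 361329701771590242187, q_13 = 43·558593599445690928 + 37063420541034751 = 24056588196705744655 → 361329701771590242187/24056588196705744655
APPEND 48: p_14 = 48·361329701771590242187 + 8390069990343421697 = 17352215755026675046673, q_14 = 48·24056588196705744655 + 558593599445690928 = 1155274827041321434368 → 17352215755026675046673/1155274827041321434368
APPEND 24: p_15 = 24·17352215755026675046673 + 361329701771590242187 = 416814507822411791362339, q_15 = 24·1155274827041321434368 + 24056588196705744655 = 27750652437188420169487 → 416814507822411791362339/27750652437188420169487

15/1
751/50
1257083/83694
45283541/3014885
39657875573191/2640339769310
556692186823109216/37063420541034751
8390069990343421697/558593599445690928
361329701771590242187/24056588196705744655
17352215755026675046673/1155274827041321434368
416814507822411791362339/27750652437188420169487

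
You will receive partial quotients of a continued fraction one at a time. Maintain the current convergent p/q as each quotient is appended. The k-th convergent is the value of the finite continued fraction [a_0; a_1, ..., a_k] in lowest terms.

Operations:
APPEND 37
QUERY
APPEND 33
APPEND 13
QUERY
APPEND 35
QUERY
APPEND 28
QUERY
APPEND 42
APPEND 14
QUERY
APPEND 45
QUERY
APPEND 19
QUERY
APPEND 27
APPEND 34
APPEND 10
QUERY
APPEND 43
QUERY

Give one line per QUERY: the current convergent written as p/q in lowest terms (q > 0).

37/1
15923/430
558527/15083
15654679/422754
9228425309/249213268
415937193950/11232367811
7912035110359/213664201677
73067062195315853/1973173184280460
3149168976529595900/85043186225906517

APPEND 37: p_0 = 37·1 + 0 = 37, q_0 = 37·0 + 1 = 1 → 37/1
APPEND 33: p_1 = 33·37 + 1 = 1222, q_1 = 33·1 + 0 = 33 → 1222/33
APPEND 13: p_2 = 13·1222 + 37 = 15923, q_2 = 13·33 + 1 = 430 → 15923/430
APPEND 35: p_3 = 35·15923 + 1222 = 558527, q_3 = 35·430 + 33 = 15083 → 558527/15083
APPEND 28: p_4 = 28·558527 + 15923 = 15654679, q_4 = 28·15083 + 430 = 422754 → 15654679/422754
APPEND 42: p_5 = 42·15654679 + 558527 = 658055045, q_5 = 42·422754 + 15083 = 17770751 → 658055045/17770751
APPEND 14: p_6 = 14·658055045 + 15654679 = 9228425309, q_6 = 14·17770751 + 422754 = 249213268 → 9228425309/249213268
APPEND 45: p_7 = 45·9228425309 + 658055045 = 415937193950, q_7 = 45·249213268 + 17770751 = 11232367811 → 415937193950/11232367811
APPEND 19: p_8 = 19·415937193950 + 9228425309 = 7912035110359, q_8 = 19·11232367811 + 249213268 = 213664201677 → 7912035110359/213664201677
APPEND 27: p_9 = 27·7912035110359 + 415937193950 = 214040885173643, q_9 = 27·213664201677 + 11232367811 = 5780165813090 → 214040885173643/5780165813090
APPEND 34: p_10 = 34·214040885173643 + 7912035110359 = 7285302131014221, q_10 = 34·5780165813090 + 213664201677 = 196739301846737 → 7285302131014221/196739301846737
APPEND 10: p_11 = 10·7285302131014221 + 214040885173643 = 73067062195315853, q_11 = 10·196739301846737 + 5780165813090 = 1973173184280460 → 73067062195315853/1973173184280460
APPEND 43: p_12 = 43·73067062195315853 + 7285302131014221 = 3149168976529595900, q_12 = 43·1973173184280460 + 196739301846737 = 85043186225906517 → 3149168976529595900/85043186225906517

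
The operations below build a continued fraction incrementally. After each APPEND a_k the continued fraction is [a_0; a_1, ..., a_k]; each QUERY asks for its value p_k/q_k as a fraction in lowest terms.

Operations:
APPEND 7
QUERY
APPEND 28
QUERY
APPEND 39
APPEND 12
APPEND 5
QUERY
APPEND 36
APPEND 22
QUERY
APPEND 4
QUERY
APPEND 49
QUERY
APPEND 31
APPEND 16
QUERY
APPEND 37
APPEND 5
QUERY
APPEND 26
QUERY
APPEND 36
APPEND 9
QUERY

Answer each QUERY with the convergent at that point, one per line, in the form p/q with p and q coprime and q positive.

APPEND 7: p_0 = 7·1 + 0 = 7, q_0 = 7·0 + 1 = 1 → 7/1
APPEND 28: p_1 = 28·7 + 1 = 197, q_1 = 28·1 + 0 = 28 → 197/28
APPEND 39: p_2 = 39·197 + 7 = 7690, q_2 = 39·28 + 1 = 1093 → 7690/1093
APPEND 12: p_3 = 12·7690 + 197 = 92477, q_3 = 12·1093 + 28 = 13144 → 92477/13144
APPEND 5: p_4 = 5·92477 + 7690 = 470075, q_4 = 5·13144 + 1093 = 66813 → 470075/66813
APPEND 36: p_5 = 36·470075 + 92477 = 17015177, q_5 = 36·66813 + 13144 = 2418412 → 17015177/2418412
APPEND 22: p_6 = 22·17015177 + 470075 = 374803969, q_6 = 22·2418412 + 66813 = 53271877 → 374803969/53271877
APPEND 4: p_7 = 4·374803969 + 17015177 = 1516231053, q_7 = 4·53271877 + 2418412 = 215505920 → 1516231053/215505920
APPEND 49: p_8 = 49·1516231053 + 374803969 = 74670125566, q_8 = 49·215505920 + 53271877 = 10613061957 → 74670125566/10613061957
APPEND 31: p_9 = 31·74670125566 + 1516231053 = 2316290123599, q_9 = 31·10613061957 + 215505920 = 329220426587 → 2316290123599/329220426587
APPEND 16: p_10 = 16·2316290123599 + 74670125566 = 37135312103150, q_10 = 16·329220426587 + 10613061957 = 5278139887349 → 37135312103150/5278139887349
APPEND 37: p_11 = 37·37135312103150 + 2316290123599 = 1376322837940149, q_11 = 37·5278139887349 + 329220426587 = 195620396258500 → 1376322837940149/195620396258500
APPEND 5: p_12 = 5·1376322837940149 + 37135312103150 = 6918749501803895, q_12 = 5·195620396258500 + 5278139887349 = 983380121179849 → 6918749501803895/983380121179849
APPEND 26: p_13 = 26·6918749501803895 + 1376322837940149 = 181263809884841419, q_13 = 26·983380121179849 + 195620396258500 = 25763503546934574 → 181263809884841419/25763503546934574
APPEND 36: p_14 = 36·181263809884841419 + 6918749501803895 = 6532415905356094979, q_14 = 36·25763503546934574 + 983380121179849 = 928469507810824513 → 6532415905356094979/928469507810824513
APPEND 9: p_15 = 9·6532415905356094979 + 181263809884841419 = 58973006958089696230, q_15 = 9·928469507810824513 + 25763503546934574 = 8381989073844355191 → 58973006958089696230/8381989073844355191

7/1
197/28
470075/66813
374803969/53271877
1516231053/215505920
74670125566/10613061957
37135312103150/5278139887349
6918749501803895/983380121179849
181263809884841419/25763503546934574
58973006958089696230/8381989073844355191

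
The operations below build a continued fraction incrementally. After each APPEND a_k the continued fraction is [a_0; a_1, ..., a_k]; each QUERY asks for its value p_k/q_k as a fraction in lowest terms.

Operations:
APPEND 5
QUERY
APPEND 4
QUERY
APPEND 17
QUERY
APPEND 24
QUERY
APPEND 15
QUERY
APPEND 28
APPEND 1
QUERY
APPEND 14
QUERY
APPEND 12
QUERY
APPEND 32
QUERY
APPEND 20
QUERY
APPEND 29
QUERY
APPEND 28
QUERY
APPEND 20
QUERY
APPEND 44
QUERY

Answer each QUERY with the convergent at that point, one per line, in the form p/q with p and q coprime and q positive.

5/1
21/4
362/69
8709/1660
130997/24969
3807622/725761
56983333/10861446
687607618/131063113
22060427109/4204881062
441896149798/84228684353
12837048771251/2446836727299
359879261744826/68595657048725
7210422283667771/1374359977701799
317618459743126750/60540434675927881

APPEND 5: p_0 = 5·1 + 0 = 5, q_0 = 5·0 + 1 = 1 → 5/1
APPEND 4: p_1 = 4·5 + 1 = 21, q_1 = 4·1 + 0 = 4 → 21/4
APPEND 17: p_2 = 17·21 + 5 = 362, q_2 = 17·4 + 1 = 69 → 362/69
APPEND 24: p_3 = 24·362 + 21 = 8709, q_3 = 24·69 + 4 = 1660 → 8709/1660
APPEND 15: p_4 = 15·8709 + 362 = 130997, q_4 = 15·1660 + 69 = 24969 → 130997/24969
APPEND 28: p_5 = 28·130997 + 8709 = 3676625, q_5 = 28·24969 + 1660 = 700792 → 3676625/700792
APPEND 1: p_6 = 1·3676625 + 130997 = 3807622, q_6 = 1·700792 + 24969 = 725761 → 3807622/725761
APPEND 14: p_7 = 14·3807622 + 3676625 = 56983333, q_7 = 14·725761 + 700792 = 10861446 → 56983333/10861446
APPEND 12: p_8 = 12·56983333 + 3807622 = 687607618, q_8 = 12·10861446 + 725761 = 131063113 → 687607618/131063113
APPEND 32: p_9 = 32·687607618 + 56983333 = 22060427109, q_9 = 32·131063113 + 10861446 = 4204881062 → 22060427109/4204881062
APPEND 20: p_10 = 20·22060427109 + 687607618 = 441896149798, q_10 = 20·4204881062 + 131063113 = 84228684353 → 441896149798/84228684353
APPEND 29: p_11 = 29·441896149798 + 22060427109 = 12837048771251, q_11 = 29·84228684353 + 4204881062 = 2446836727299 → 12837048771251/2446836727299
APPEND 28: p_12 = 28·12837048771251 + 441896149798 = 359879261744826, q_12 = 28·2446836727299 + 84228684353 = 68595657048725 → 359879261744826/68595657048725
APPEND 20: p_13 = 20·359879261744826 + 12837048771251 = 7210422283667771, q_13 = 20·68595657048725 + 2446836727299 = 1374359977701799 → 7210422283667771/1374359977701799
APPEND 44: p_14 = 44·7210422283667771 + 359879261744826 = 317618459743126750, q_14 = 44·1374359977701799 + 68595657048725 = 60540434675927881 → 317618459743126750/60540434675927881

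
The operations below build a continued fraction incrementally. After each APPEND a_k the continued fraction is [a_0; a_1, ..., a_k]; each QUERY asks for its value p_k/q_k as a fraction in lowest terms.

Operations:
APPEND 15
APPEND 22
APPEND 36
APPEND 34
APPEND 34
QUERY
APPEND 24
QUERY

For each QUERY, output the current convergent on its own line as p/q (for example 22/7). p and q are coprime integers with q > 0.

APPEND 15: p_0 = 15·1 + 0 = 15, q_0 = 15·0 + 1 = 1 → 15/1
APPEND 22: p_1 = 22·15 + 1 = 331, q_1 = 22·1 + 0 = 22 → 331/22
APPEND 36: p_2 = 36·331 + 15 = 11931, q_2 = 36·22 + 1 = 793 → 11931/793
APPEND 34: p_3 = 34·11931 + 331 = 405985, q_3 = 34·793 + 22 = 26984 → 405985/26984
APPEND 34: p_4 = 34·405985 + 11931 = 13815421, q_4 = 34·26984 + 793 = 918249 → 13815421/918249
APPEND 24: p_5 = 24·13815421 + 405985 = 331976089, q_5 = 24·918249 + 26984 = 22064960 → 331976089/22064960

13815421/918249
331976089/22064960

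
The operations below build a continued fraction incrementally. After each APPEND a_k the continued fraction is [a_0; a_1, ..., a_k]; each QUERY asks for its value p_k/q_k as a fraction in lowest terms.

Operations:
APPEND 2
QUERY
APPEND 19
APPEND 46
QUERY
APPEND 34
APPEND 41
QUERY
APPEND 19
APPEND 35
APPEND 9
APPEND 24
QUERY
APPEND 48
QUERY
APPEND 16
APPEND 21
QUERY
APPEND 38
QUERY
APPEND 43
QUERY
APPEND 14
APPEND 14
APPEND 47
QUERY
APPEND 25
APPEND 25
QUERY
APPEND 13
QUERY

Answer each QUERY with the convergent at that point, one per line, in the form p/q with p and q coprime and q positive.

APPEND 2: p_0 = 2·1 + 0 = 2, q_0 = 2·0 + 1 = 1 → 2/1
APPEND 19: p_1 = 19·2 + 1 = 39, q_1 = 19·1 + 0 = 19 → 39/19
APPEND 46: p_2 = 46·39 + 2 = 1796, q_2 = 46·19 + 1 = 875 → 1796/875
APPEND 34: p_3 = 34·1796 + 39 = 61103, q_3 = 34·875 + 19 = 29769 → 61103/29769
APPEND 41: p_4 = 41·61103 + 1796 = 2507019, q_4 = 41·29769 + 875 = 1221404 → 2507019/1221404
APPEND 19: p_5 = 19·2507019 + 61103 = 47694464, q_5 = 19·1221404 + 29769 = 23236445 → 47694464/23236445
APPEND 35: p_6 = 35·47694464 + 2507019 = 1671813259, q_6 = 35·23236445 + 1221404 = 814496979 → 1671813259/814496979
APPEND 9: p_7 = 9·1671813259 + 47694464 = 15094013795, q_7 = 9·814496979 + 23236445 = 7353709256 → 15094013795/7353709256
APPEND 24: p_8 = 24·15094013795 + 1671813259 = 363928144339, q_8 = 24·7353709256 + 814496979 = 177303519123 → 363928144339/177303519123
APPEND 48: p_9 = 48·363928144339 + 15094013795 = 17483644942067, q_9 = 48·177303519123 + 7353709256 = 8517922627160 → 17483644942067/8517922627160
APPEND 16: p_10 = 16·17483644942067 + 363928144339 = 280102247217411, q_10 = 16·8517922627160 + 177303519123 = 136464065553683 → 280102247217411/136464065553683
APPEND 21: p_11 = 21·280102247217411 + 17483644942067 = 5899630836507698, q_11 = 21·136464065553683 + 8517922627160 = 2874263299254503 → 5899630836507698/2874263299254503
APPEND 38: p_12 = 38·5899630836507698 + 280102247217411 = 224466074034509935, q_12 = 38·2874263299254503 + 136464065553683 = 109358469437224797 → 224466074034509935/109358469437224797
APPEND 43: p_13 = 43·224466074034509935 + 5899630836507698 = 9657940814320434903, q_13 = 43·109358469437224797 + 2874263299254503 = 4705288449099920774 → 9657940814320434903/4705288449099920774
APPEND 14: p_14 = 14·9657940814320434903 + 224466074034509935 = 135435637474520598577, q_14 = 14·4705288449099920774 + 109358469437224797 = 65983396756836115633 → 135435637474520598577/65983396756836115633
APPEND 14: p_15 = 14·135435637474520598577 + 9657940814320434903 = 1905756865457608814981, q_15 = 14·65983396756836115633 + 4705288449099920774 = 928472843044805539636 → 1905756865457608814981/928472843044805539636
APPEND 47: p_16 = 47·1905756865457608814981 + 135435637474520598577 = 89706008313982134902684, q_16 = 47·928472843044805539636 + 65983396756836115633 = 43704207019862696478525 → 89706008313982134902684/43704207019862696478525
APPEND 25: p_17 = 25·89706008313982134902684 + 1905756865457608814981 = 2244555964715010981382081, q_17 = 25·43704207019862696478525 + 928472843044805539636 = 1093533648339612217502761 → 2244555964715010981382081/1093533648339612217502761
APPEND 25: p_18 = 25·2244555964715010981382081 + 89706008313982134902684 = 56203605126189256669454709, q_18 = 25·1093533648339612217502761 + 43704207019862696478525 = 27382045415510168134047550 → 56203605126189256669454709/27382045415510168134047550
APPEND 13: p_19 = 13·56203605126189256669454709 + 2244555964715010981382081 = 732891422605175347684293298, q_19 = 13·27382045415510168134047550 + 1093533648339612217502761 = 357060124049971797960120911 → 732891422605175347684293298/357060124049971797960120911

2/1
1796/875
2507019/1221404
363928144339/177303519123
17483644942067/8517922627160
5899630836507698/2874263299254503
224466074034509935/109358469437224797
9657940814320434903/4705288449099920774
89706008313982134902684/43704207019862696478525
56203605126189256669454709/27382045415510168134047550
732891422605175347684293298/357060124049971797960120911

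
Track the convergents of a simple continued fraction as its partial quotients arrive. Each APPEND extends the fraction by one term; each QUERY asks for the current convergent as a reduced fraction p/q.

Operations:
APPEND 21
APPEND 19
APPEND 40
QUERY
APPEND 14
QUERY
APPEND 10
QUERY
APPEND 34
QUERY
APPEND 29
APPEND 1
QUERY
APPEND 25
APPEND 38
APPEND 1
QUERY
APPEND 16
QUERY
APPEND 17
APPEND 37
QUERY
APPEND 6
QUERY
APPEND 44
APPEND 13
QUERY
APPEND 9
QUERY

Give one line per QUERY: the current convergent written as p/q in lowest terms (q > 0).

16021/761
224694/10673
2262961/107491
77165368/3665367
2317224001/110068501
2348972911663/111576579202
39872368839613/1893943730775
25206504366687721/1197312883818724
151919205443311410/7216185922914721
87377389275784378303/4150439601319778545
793106155025931794488/37672665905370073353

APPEND 21: p_0 = 21·1 + 0 = 21, q_0 = 21·0 + 1 = 1 → 21/1
APPEND 19: p_1 = 19·21 + 1 = 400, q_1 = 19·1 + 0 = 19 → 400/19
APPEND 40: p_2 = 40·400 + 21 = 16021, q_2 = 40·19 + 1 = 761 → 16021/761
APPEND 14: p_3 = 14·16021 + 400 = 224694, q_3 = 14·761 + 19 = 10673 → 224694/10673
APPEND 10: p_4 = 10·224694 + 16021 = 2262961, q_4 = 10·10673 + 761 = 107491 → 2262961/107491
APPEND 34: p_5 = 34·2262961 + 224694 = 77165368, q_5 = 34·107491 + 10673 = 3665367 → 77165368/3665367
APPEND 29: p_6 = 29·77165368 + 2262961 = 2240058633, q_6 = 29·3665367 + 107491 = 106403134 → 2240058633/106403134
APPEND 1: p_7 = 1·2240058633 + 77165368 = 2317224001, q_7 = 1·106403134 + 3665367 = 110068501 → 2317224001/110068501
APPEND 25: p_8 = 25·2317224001 + 2240058633 = 60170658658, q_8 = 25·110068501 + 106403134 = 2858115659 → 60170658658/2858115659
APPEND 38: p_9 = 38·60170658658 + 2317224001 = 2288802253005, q_9 = 38·2858115659 + 110068501 = 108718463543 → 2288802253005/108718463543
APPEND 1: p_10 = 1·2288802253005 + 60170658658 = 2348972911663, q_10 = 1·108718463543 + 2858115659 = 111576579202 → 2348972911663/111576579202
APPEND 16: p_11 = 16·2348972911663 + 2288802253005 = 39872368839613, q_11 = 16·111576579202 + 108718463543 = 1893943730775 → 39872368839613/1893943730775
APPEND 17: p_12 = 17·39872368839613 + 2348972911663 = 680179243185084, q_12 = 17·1893943730775 + 111576579202 = 32308620002377 → 680179243185084/32308620002377
APPEND 37: p_13 = 37·680179243185084 + 39872368839613 = 25206504366687721, q_13 = 37·32308620002377 + 1893943730775 = 1197312883818724 → 25206504366687721/1197312883818724
APPEND 6: p_14 = 6·25206504366687721 + 680179243185084 = 151919205443311410, q_14 = 6·1197312883818724 + 32308620002377 = 7216185922914721 → 151919205443311410/7216185922914721
APPEND 44: p_15 = 44·151919205443311410 + 25206504366687721 = 6709651543872389761, q_15 = 44·7216185922914721 + 1197312883818724 = 318709493492066448 → 6709651543872389761/318709493492066448
APPEND 13: p_16 = 13·6709651543872389761 + 151919205443311410 = 87377389275784378303, q_16 = 13·318709493492066448 + 7216185922914721 = 4150439601319778545 → 87377389275784378303/4150439601319778545
APPEND 9: p_17 = 9·87377389275784378303 + 6709651543872389761 = 793106155025931794488, q_17 = 9·4150439601319778545 + 318709493492066448 = 37672665905370073353 → 793106155025931794488/37672665905370073353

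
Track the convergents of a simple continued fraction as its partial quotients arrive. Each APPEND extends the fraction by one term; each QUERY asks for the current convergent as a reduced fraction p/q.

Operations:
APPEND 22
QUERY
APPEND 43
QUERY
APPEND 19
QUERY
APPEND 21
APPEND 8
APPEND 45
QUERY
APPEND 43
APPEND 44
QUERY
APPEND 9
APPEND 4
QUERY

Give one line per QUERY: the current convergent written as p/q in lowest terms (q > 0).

APPEND 22: p_0 = 22·1 + 0 = 22, q_0 = 22·0 + 1 = 1 → 22/1
APPEND 43: p_1 = 43·22 + 1 = 947, q_1 = 43·1 + 0 = 43 → 947/43
APPEND 19: p_2 = 19·947 + 22 = 18015, q_2 = 19·43 + 1 = 818 → 18015/818
APPEND 21: p_3 = 21·18015 + 947 = 379262, q_3 = 21·818 + 43 = 17221 → 379262/17221
APPEND 8: p_4 = 8·379262 + 18015 = 3052111, q_4 = 8·17221 + 818 = 138586 → 3052111/138586
APPEND 45: p_5 = 45·3052111 + 379262 = 137724257, q_5 = 45·138586 + 17221 = 6253591 → 137724257/6253591
APPEND 43: p_6 = 43·137724257 + 3052111 = 5925195162, q_6 = 43·6253591 + 138586 = 269042999 → 5925195162/269042999
APPEND 44: p_7 = 44·5925195162 + 137724257 = 260846311385, q_7 = 44·269042999 + 6253591 = 11844145547 → 260846311385/11844145547
APPEND 9: p_8 = 9·260846311385 + 5925195162 = 2353541997627, q_8 = 9·11844145547 + 269042999 = 106866352922 → 2353541997627/106866352922
APPEND 4: p_9 = 4·2353541997627 + 260846311385 = 9675014301893, q_9 = 4·106866352922 + 11844145547 = 439309557235 → 9675014301893/439309557235

22/1
947/43
18015/818
137724257/6253591
260846311385/11844145547
9675014301893/439309557235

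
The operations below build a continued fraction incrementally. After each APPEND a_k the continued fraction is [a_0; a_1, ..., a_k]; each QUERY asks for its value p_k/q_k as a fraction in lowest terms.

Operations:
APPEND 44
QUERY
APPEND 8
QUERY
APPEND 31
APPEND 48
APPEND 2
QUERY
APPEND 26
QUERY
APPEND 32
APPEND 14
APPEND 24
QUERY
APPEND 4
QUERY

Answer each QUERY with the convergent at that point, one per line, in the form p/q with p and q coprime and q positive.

44/1
353/8
1066445/24169
28255299/640354
305742663557/6929090985
1235672213709/28004221252

APPEND 44: p_0 = 44·1 + 0 = 44, q_0 = 44·0 + 1 = 1 → 44/1
APPEND 8: p_1 = 8·44 + 1 = 353, q_1 = 8·1 + 0 = 8 → 353/8
APPEND 31: p_2 = 31·353 + 44 = 10987, q_2 = 31·8 + 1 = 249 → 10987/249
APPEND 48: p_3 = 48·10987 + 353 = 527729, q_3 = 48·249 + 8 = 11960 → 527729/11960
APPEND 2: p_4 = 2·527729 + 10987 = 1066445, q_4 = 2·11960 + 249 = 24169 → 1066445/24169
APPEND 26: p_5 = 26·1066445 + 527729 = 28255299, q_5 = 26·24169 + 11960 = 640354 → 28255299/640354
APPEND 32: p_6 = 32·28255299 + 1066445 = 905236013, q_6 = 32·640354 + 24169 = 20515497 → 905236013/20515497
APPEND 14: p_7 = 14·905236013 + 28255299 = 12701559481, q_7 = 14·20515497 + 640354 = 287857312 → 12701559481/287857312
APPEND 24: p_8 = 24·12701559481 + 905236013 = 305742663557, q_8 = 24·287857312 + 20515497 = 6929090985 → 305742663557/6929090985
APPEND 4: p_9 = 4·305742663557 + 12701559481 = 1235672213709, q_9 = 4·6929090985 + 287857312 = 28004221252 → 1235672213709/28004221252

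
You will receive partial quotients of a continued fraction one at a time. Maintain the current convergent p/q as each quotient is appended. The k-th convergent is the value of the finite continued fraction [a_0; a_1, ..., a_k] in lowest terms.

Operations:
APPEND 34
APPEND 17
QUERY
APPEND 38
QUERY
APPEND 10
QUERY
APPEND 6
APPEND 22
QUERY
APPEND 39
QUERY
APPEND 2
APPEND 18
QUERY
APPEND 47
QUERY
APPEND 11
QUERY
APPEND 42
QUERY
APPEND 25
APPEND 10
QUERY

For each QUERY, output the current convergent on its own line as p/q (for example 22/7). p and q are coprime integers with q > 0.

APPEND 34: p_0 = 34·1 + 0 = 34, q_0 = 34·0 + 1 = 1 → 34/1
APPEND 17: p_1 = 17·34 + 1 = 579, q_1 = 17·1 + 0 = 17 → 579/17
APPEND 38: p_2 = 38·579 + 34 = 22036, q_2 = 38·17 + 1 = 647 → 22036/647
APPEND 10: p_3 = 10·22036 + 579 = 220939, q_3 = 10·647 + 17 = 6487 → 220939/6487
APPEND 6: p_4 = 6·220939 + 22036 = 1347670, q_4 = 6·6487 + 647 = 39569 → 1347670/39569
APPEND 22: p_5 = 22·1347670 + 220939 = 29869679, q_5 = 22·39569 + 6487 = 877005 → 29869679/877005
APPEND 39: p_6 = 39·29869679 + 1347670 = 1166265151, q_6 = 39·877005 + 39569 = 34242764 → 1166265151/34242764
APPEND 2: p_7 = 2·1166265151 + 29869679 = 2362399981, q_7 = 2·34242764 + 877005 = 69362533 → 2362399981/69362533
APPEND 18: p_8 = 18·2362399981 + 1166265151 = 43689464809, q_8 = 18·69362533 + 34242764 = 1282768358 → 43689464809/1282768358
APPEND 47: p_9 = 47·43689464809 + 2362399981 = 2055767246004, q_9 = 47·1282768358 + 69362533 = 60359475359 → 2055767246004/60359475359
APPEND 11: p_10 = 11·2055767246004 + 43689464809 = 22657129170853, q_10 = 11·60359475359 + 1282768358 = 665236997307 → 22657129170853/665236997307
APPEND 42: p_11 = 42·22657129170853 + 2055767246004 = 953655192421830, q_11 = 42·665236997307 + 60359475359 = 28000313362253 → 953655192421830/28000313362253
APPEND 25: p_12 = 25·953655192421830 + 22657129170853 = 23864036939716603, q_12 = 25·28000313362253 + 665236997307 = 700673071053632 → 23864036939716603/700673071053632
APPEND 10: p_13 = 10·23864036939716603 + 953655192421830 = 239594024589587860, q_13 = 10·700673071053632 + 28000313362253 = 7034731023898573 → 239594024589587860/7034731023898573

579/17
22036/647
220939/6487
29869679/877005
1166265151/34242764
43689464809/1282768358
2055767246004/60359475359
22657129170853/665236997307
953655192421830/28000313362253
239594024589587860/7034731023898573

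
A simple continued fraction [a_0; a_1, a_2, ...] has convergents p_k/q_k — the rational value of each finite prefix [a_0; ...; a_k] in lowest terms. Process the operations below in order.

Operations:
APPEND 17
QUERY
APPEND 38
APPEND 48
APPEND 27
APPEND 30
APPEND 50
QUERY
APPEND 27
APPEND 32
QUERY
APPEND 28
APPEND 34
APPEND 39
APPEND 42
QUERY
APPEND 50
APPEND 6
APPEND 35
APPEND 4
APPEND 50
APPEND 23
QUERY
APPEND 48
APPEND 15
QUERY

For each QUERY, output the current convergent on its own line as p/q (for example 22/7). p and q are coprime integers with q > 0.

17/1
1261820268/74110063
1092281559436/64152603375
1709293648311902380/100391365691627113
84347900579153533029015009/4953976714724006019789169
60869798261059004973511288584/3575045272552535435329929079

APPEND 17: p_0 = 17·1 + 0 = 17, q_0 = 17·0 + 1 = 1 → 17/1
APPEND 38: p_1 = 38·17 + 1 = 647, q_1 = 38·1 + 0 = 38 → 647/38
APPEND 48: p_2 = 48·647 + 17 = 31073, q_2 = 48·38 + 1 = 1825 → 31073/1825
APPEND 27: p_3 = 27·31073 + 647 = 839618, q_3 = 27·1825 + 38 = 49313 → 839618/49313
APPEND 30: p_4 = 30·839618 + 31073 = 25219613, q_4 = 30·49313 + 1825 = 1481215 → 25219613/1481215
APPEND 50: p_5 = 50·25219613 + 839618 = 1261820268, q_5 = 50·1481215 + 49313 = 74110063 → 1261820268/74110063
APPEND 27: p_6 = 27·1261820268 + 25219613 = 34094366849, q_6 = 27·74110063 + 1481215 = 2002452916 → 34094366849/2002452916
APPEND 32: p_7 = 32·34094366849 + 1261820268 = 1092281559436, q_7 = 32·2002452916 + 74110063 = 64152603375 → 1092281559436/64152603375
APPEND 28: p_8 = 28·1092281559436 + 34094366849 = 30617978031057, q_8 = 28·64152603375 + 2002452916 = 1798275347416 → 30617978031057/1798275347416
APPEND 34: p_9 = 34·30617978031057 + 1092281559436 = 1042103534615374, q_9 = 34·1798275347416 + 64152603375 = 61205514415519 → 1042103534615374/61205514415519
APPEND 39: p_10 = 39·1042103534615374 + 30617978031057 = 40672655828030643, q_10 = 39·61205514415519 + 1798275347416 = 2388813337552657 → 40672655828030643/2388813337552657
APPEND 42: p_11 = 42·40672655828030643 + 1042103534615374 = 1709293648311902380, q_11 = 42·2388813337552657 + 61205514415519 = 100391365691627113 → 1709293648311902380/100391365691627113
APPEND 50: p_12 = 50·1709293648311902380 + 40672655828030643 = 85505355071423149643, q_12 = 50·100391365691627113 + 2388813337552657 = 5021957097918908307 → 85505355071423149643/5021957097918908307
APPEND 6: p_13 = 6·85505355071423149643 + 1709293648311902380 = 514741424076850800238, q_13 = 6·5021957097918908307 + 100391365691627113 = 30232133953205076955 → 514741424076850800238/30232133953205076955
APPEND 35: p_14 = 35·514741424076850800238 + 85505355071423149643 = 18101455197761201157973, q_14 = 35·30232133953205076955 + 5021957097918908307 = 1063146645460096601732 → 18101455197761201157973/1063146645460096601732
APPEND 4: p_15 = 4·18101455197761201157973 + 514741424076850800238 = 72920562215121655432130, q_15 = 4·1063146645460096601732 + 30232133953205076955 = 4282818715793591483883 → 72920562215121655432130/4282818715793591483883
APPEND 50: p_16 = 50·72920562215121655432130 + 18101455197761201157973 = 3664129565953843972764473, q_16 = 50·4282818715793591483883 + 1063146645460096601732 = 215204082435139670795882 → 3664129565953843972764473/215204082435139670795882
APPEND 23: p_17 = 23·3664129565953843972764473 + 72920562215121655432130 = 84347900579153533029015009, q_17 = 23·215204082435139670795882 + 4282818715793591483883 = 4953976714724006019789169 → 84347900579153533029015009/4953976714724006019789169
APPEND 48: p_18 = 48·84347900579153533029015009 + 3664129565953843972764473 = 4052363357365323429365484905, q_18 = 48·4953976714724006019789169 + 215204082435139670795882 = 238006086389187428620675994 → 4052363357365323429365484905/238006086389187428620675994
APPEND 15: p_19 = 15·4052363357365323429365484905 + 84347900579153533029015009 = 60869798261059004973511288584, q_19 = 15·238006086389187428620675994 + 4953976714724006019789169 = 3575045272552535435329929079 → 60869798261059004973511288584/3575045272552535435329929079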